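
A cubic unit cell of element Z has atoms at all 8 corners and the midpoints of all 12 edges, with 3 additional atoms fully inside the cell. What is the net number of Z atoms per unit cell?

Corner atoms are shared by 8 cells (1/8 each), edge atoms by 4 (1/4 each), interior atoms are unshared.
Net atoms = 8 × 1/8 + 12 × 1/4 + 3 = 1 + 3 + 3 = 7.

7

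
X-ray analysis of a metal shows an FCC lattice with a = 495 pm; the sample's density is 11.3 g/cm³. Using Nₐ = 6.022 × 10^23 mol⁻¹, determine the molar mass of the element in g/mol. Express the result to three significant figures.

206 g/mol

An FCC cell has Z = 4 atoms; a = 4.950 × 10^-8 cm.
M = ρ·N_A·a³/Z = 11.3 × 6.022 × 10²³ × 1.213 × 10^-22 / 4 = 206 g/mol.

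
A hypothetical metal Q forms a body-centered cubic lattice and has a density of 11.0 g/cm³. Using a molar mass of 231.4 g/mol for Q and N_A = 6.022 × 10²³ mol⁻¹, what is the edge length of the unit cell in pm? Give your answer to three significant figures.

412 pm

With Z = 2 atoms per BCC cell, a³ = Z·M/(N_A·ρ) = 2 × 231.4 / (6.022 × 10²³ × 11.00 g/cm³) = 6.987 × 10^-23 cm³.
a = (6.987 × 10^-23)^(1/3) = 4.119 × 10^-8 cm = 412 pm.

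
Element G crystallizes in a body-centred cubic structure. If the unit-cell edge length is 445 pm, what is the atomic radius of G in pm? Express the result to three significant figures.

In a BCC lattice, atoms touch along the body diagonal, so √3·a = 4r.
r = √3·a/4 = 1.7321 × 445 / 4 = 193 pm.

193 pm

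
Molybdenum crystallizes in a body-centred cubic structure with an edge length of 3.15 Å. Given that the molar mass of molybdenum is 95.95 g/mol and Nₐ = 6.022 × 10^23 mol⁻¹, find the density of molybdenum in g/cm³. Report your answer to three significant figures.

A BCC unit cell contains Z = 2 atoms.
Cell volume: a³ = (3.15 Å)³ = (3.150 × 10^-8 cm)³ = 3.126 × 10^-23 cm³.
ρ = Z·M/(N_A·a³) = 2 × 95.95 / (6.022 × 10²³ × 3.126 × 10^-23) = 10.20 g/cm³.

10.2 g/cm³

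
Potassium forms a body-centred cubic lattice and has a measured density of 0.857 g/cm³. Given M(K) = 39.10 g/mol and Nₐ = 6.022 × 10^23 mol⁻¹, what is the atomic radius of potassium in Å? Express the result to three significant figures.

2.31 Å

For a BCC cell (Z = 2), a³ = Z·M/(N_A·ρ) = 2 × 39.10 / (6.022 × 10²³ × 0.8570) = 1.515 × 10^-22 cm³, so a = 5.331 × 10^-8 cm = 5.331 Å.
Atoms touch along the body diagonal, so √3·a = 4r, so r = 0.4330 × a = 2.31 Å.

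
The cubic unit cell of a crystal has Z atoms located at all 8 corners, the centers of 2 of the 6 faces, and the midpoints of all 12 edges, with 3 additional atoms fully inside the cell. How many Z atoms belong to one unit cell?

8

Corner atoms are shared by 8 cells (1/8 each), face atoms by 2 (1/2 each), edge atoms by 4 (1/4 each), interior atoms are unshared.
Net atoms = 8 × 1/8 + 2 × 1/2 + 12 × 1/4 + 3 = 1 + 1 + 3 + 3 = 8.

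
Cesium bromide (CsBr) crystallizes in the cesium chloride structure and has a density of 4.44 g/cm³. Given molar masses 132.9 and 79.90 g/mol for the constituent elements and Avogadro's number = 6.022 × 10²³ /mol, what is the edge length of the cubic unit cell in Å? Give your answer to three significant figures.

4.30 Å

M(CsBr) = 212.8 g/mol; Z = 1 formula unit per cell.
a³ = Z·M/(N_A·ρ) = 1 × 212.8 / (6.022 × 10²³ × 4.44) = 7.959 × 10^-23 cm³, so a = 4.301 × 10^-8 cm = 4.30 Å.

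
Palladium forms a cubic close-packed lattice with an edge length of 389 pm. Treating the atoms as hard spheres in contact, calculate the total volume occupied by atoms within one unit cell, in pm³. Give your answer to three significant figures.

4.36 × 10^7 pm³

In an FCC lattice atoms touch along the face diagonal, so √2·a = 4r, so r = 0.3536a = 137.5 pm.
V_atoms = Z × (4/3)πr³ = 4 × (4/3)π × (137.5)³ = 4.36 × 10^7 pm³.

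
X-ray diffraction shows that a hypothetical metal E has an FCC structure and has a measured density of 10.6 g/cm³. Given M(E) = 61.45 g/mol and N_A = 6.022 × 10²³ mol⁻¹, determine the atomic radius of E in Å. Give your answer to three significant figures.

1.19 Å

For an FCC cell (Z = 4), a³ = Z·M/(N_A·ρ) = 4 × 61.45 / (6.022 × 10²³ × 10.60) = 3.851 × 10^-23 cm³, so a = 3.377 × 10^-8 cm = 3.377 Å.
Atoms touch along the face diagonal, so √2·a = 4r, so r = 0.3536 × a = 1.19 Å.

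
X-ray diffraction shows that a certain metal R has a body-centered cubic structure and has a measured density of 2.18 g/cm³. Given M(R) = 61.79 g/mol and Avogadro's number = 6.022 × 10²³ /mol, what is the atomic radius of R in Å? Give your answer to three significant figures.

For a BCC cell (Z = 2), a³ = Z·M/(N_A·ρ) = 2 × 61.79 / (6.022 × 10²³ × 2.180) = 9.413 × 10^-23 cm³, so a = 4.549 × 10^-8 cm = 4.549 Å.
Atoms touch along the body diagonal, so √3·a = 4r, so r = 0.4330 × a = 1.97 Å.

1.97 Å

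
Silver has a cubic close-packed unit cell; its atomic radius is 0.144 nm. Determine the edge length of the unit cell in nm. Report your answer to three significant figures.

In an FCC lattice, atoms touch along the face diagonal, so √2·a = 4r.
a = 4r/√2 = 4 × 0.144 / 1.4142 = 0.407 nm.

0.407 nm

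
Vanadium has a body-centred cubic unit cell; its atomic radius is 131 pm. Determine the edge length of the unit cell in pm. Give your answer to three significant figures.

In a BCC lattice, atoms touch along the body diagonal, so √3·a = 4r.
a = 4r/√3 = 4 × 131 / 1.7321 = 303 pm.

303 pm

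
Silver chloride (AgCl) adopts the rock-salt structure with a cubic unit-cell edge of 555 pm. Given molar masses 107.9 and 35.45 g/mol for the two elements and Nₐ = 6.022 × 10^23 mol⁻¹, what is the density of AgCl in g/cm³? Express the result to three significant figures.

The rock-salt structure contains Z = 4 formula units per cell; M(AgCl) = 107.9 + 35.45 = 143.35 g/mol.
a³ = (5.550 × 10^-8 cm)³ = 1.710 × 10^-22 cm³.
ρ = 4 × 143.35 / (6.022 × 10²³ × 1.710 × 10^-22) = 5.570 g/cm³.

5.57 g/cm³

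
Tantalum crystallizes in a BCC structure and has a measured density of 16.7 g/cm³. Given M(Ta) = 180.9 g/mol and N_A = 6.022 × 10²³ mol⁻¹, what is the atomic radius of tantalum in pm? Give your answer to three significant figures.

143 pm

For a BCC cell (Z = 2), a³ = Z·M/(N_A·ρ) = 2 × 180.9 / (6.022 × 10²³ × 16.70) = 3.598 × 10^-23 cm³, so a = 3.301 × 10^-8 cm = 330.1 pm.
Atoms touch along the body diagonal, so √3·a = 4r, so r = 0.4330 × a = 143 pm.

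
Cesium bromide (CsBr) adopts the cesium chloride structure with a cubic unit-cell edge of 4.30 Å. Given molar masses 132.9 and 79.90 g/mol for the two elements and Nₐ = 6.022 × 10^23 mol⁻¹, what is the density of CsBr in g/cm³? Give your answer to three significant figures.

The cesium chloride structure contains Z = 1 formula unit per cell; M(CsBr) = 132.9 + 79.90 = 212.8 g/mol.
a³ = (4.300 × 10^-8 cm)³ = 7.951 × 10^-23 cm³.
ρ = 1 × 212.8 / (6.022 × 10²³ × 7.951 × 10^-23) = 4.445 g/cm³.

4.44 g/cm³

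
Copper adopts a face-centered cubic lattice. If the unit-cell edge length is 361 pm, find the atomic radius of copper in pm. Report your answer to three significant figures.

128 pm

In an FCC lattice, atoms touch along the face diagonal, so √2·a = 4r.
r = √2·a/4 = 1.4142 × 361 / 4 = 128 pm.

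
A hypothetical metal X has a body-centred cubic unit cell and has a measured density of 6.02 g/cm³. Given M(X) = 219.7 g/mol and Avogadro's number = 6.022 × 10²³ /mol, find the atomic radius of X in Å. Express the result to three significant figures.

2.14 Å

For a BCC cell (Z = 2), a³ = Z·M/(N_A·ρ) = 2 × 219.7 / (6.022 × 10²³ × 6.020) = 1.212 × 10^-22 cm³, so a = 4.949 × 10^-8 cm = 4.949 Å.
Atoms touch along the body diagonal, so √3·a = 4r, so r = 0.4330 × a = 2.14 Å.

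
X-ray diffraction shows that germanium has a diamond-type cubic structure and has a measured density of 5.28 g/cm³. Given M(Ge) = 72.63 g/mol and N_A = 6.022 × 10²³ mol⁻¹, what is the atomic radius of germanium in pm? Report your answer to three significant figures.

For a diamond cubic cell (Z = 8), a³ = Z·M/(N_A·ρ) = 8 × 72.63 / (6.022 × 10²³ × 5.280) = 1.827 × 10^-22 cm³, so a = 5.675 × 10^-8 cm = 567.5 pm.
Nearest neighbors lie along the body diagonal with √3·a = 8r, so r = 0.2165 × a = 123 pm.

123 pm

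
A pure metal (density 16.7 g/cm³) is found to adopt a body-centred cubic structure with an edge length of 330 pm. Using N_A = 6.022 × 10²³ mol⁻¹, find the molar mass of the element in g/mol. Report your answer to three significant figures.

181 g/mol

A BCC cell has Z = 2 atoms; a = 3.300 × 10^-8 cm.
M = ρ·N_A·a³/Z = 16.7 × 6.022 × 10²³ × 3.594 × 10^-23 / 2 = 181 g/mol.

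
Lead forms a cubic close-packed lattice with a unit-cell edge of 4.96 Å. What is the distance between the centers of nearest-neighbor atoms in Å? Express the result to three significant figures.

3.51 Å

In an FCC structure, atoms touch along the face diagonal, so √2·a = 4r; the nearest-neighbor distance equals 2r = 0.7071·a.
d = 0.7071 × 4.96 = 3.51 Å.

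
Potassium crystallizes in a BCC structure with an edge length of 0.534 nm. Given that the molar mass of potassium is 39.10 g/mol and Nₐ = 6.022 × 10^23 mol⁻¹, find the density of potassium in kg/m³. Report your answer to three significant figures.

853 kg/m³

A BCC unit cell contains Z = 2 atoms.
Cell volume: a³ = (0.534 nm)³ = (5.340 × 10^-8 cm)³ = 1.523 × 10^-22 cm³.
ρ = Z·M/(N_A·a³) = 2 × 39.10 / (6.022 × 10²³ × 1.523 × 10^-22) = 0.8528 g/cm³ = 853 kg/m³.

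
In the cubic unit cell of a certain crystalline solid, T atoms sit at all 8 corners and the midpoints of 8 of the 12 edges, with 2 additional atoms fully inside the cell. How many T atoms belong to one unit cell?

Corner atoms are shared by 8 cells (1/8 each), edge atoms by 4 (1/4 each), interior atoms are unshared.
Net atoms = 8 × 1/8 + 8 × 1/4 + 2 = 1 + 2 + 2 = 5.

5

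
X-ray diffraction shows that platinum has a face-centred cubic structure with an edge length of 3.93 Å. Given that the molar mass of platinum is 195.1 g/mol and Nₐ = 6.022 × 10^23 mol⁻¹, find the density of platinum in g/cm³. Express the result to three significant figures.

21.4 g/cm³

An FCC unit cell contains Z = 4 atoms.
Cell volume: a³ = (3.93 Å)³ = (3.930 × 10^-8 cm)³ = 6.070 × 10^-23 cm³.
ρ = Z·M/(N_A·a³) = 4 × 195.1 / (6.022 × 10²³ × 6.070 × 10^-23) = 21.35 g/cm³.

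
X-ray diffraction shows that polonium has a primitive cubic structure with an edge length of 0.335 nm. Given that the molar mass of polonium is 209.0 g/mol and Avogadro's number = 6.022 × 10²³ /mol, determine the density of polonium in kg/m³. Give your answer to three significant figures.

9230 kg/m³

A simple cubic unit cell contains Z = 1 atom.
Cell volume: a³ = (0.335 nm)³ = (3.350 × 10^-8 cm)³ = 3.760 × 10^-23 cm³.
ρ = Z·M/(N_A·a³) = 1 × 209.0 / (6.022 × 10²³ × 3.760 × 10^-23) = 9.231 g/cm³ = 9230 kg/m³.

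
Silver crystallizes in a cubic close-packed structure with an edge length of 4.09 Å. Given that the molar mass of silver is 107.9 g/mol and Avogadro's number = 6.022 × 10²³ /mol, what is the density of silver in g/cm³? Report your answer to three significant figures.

10.5 g/cm³

An FCC unit cell contains Z = 4 atoms.
Cell volume: a³ = (4.09 Å)³ = (4.090 × 10^-8 cm)³ = 6.842 × 10^-23 cm³.
ρ = Z·M/(N_A·a³) = 4 × 107.9 / (6.022 × 10²³ × 6.842 × 10^-23) = 10.48 g/cm³.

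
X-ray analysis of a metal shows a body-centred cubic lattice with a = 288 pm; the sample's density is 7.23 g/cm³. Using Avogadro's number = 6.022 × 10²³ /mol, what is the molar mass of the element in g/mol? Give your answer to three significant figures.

A BCC cell has Z = 2 atoms; a = 2.880 × 10^-8 cm.
M = ρ·N_A·a³/Z = 7.23 × 6.022 × 10²³ × 2.389 × 10^-23 / 2 = 52.0 g/mol.

52.0 g/mol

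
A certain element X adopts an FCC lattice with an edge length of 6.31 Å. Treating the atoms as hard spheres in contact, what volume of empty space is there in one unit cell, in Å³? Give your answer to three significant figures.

65.2 Å³

In an FCC lattice atoms touch along the face diagonal, so √2·a = 4r, so r = 0.3536a = 2.231 Å.
V_cell = a³ = 251.2 Å³; V_atoms = 4 × (4/3)πr³ = 186.0 Å³.
Empty space = 251.2 − 186.0 = 65.2 Å³.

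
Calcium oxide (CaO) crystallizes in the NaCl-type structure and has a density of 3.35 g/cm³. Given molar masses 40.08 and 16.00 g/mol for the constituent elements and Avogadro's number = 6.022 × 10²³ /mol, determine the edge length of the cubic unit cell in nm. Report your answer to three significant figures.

0.481 nm

M(CaO) = 56.08 g/mol; Z = 4 formula units per cell.
a³ = Z·M/(N_A·ρ) = 4 × 56.08 / (6.022 × 10²³ × 3.35) = 1.112 × 10^-22 cm³, so a = 4.809 × 10^-8 cm = 0.481 nm.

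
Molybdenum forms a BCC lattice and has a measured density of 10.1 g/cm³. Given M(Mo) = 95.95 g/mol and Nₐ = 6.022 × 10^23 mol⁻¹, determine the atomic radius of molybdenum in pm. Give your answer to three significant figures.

For a BCC cell (Z = 2), a³ = Z·M/(N_A·ρ) = 2 × 95.95 / (6.022 × 10²³ × 10.10) = 3.155 × 10^-23 cm³, so a = 3.160 × 10^-8 cm = 316.0 pm.
Atoms touch along the body diagonal, so √3·a = 4r, so r = 0.4330 × a = 137 pm.

137 pm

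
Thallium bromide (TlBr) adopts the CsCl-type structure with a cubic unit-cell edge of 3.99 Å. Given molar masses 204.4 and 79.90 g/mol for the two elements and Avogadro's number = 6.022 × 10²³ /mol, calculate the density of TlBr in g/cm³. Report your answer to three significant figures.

7.43 g/cm³

The CsCl-type structure contains Z = 1 formula unit per cell; M(TlBr) = 204.4 + 79.90 = 284.3 g/mol.
a³ = (3.990 × 10^-8 cm)³ = 6.352 × 10^-23 cm³.
ρ = 1 × 284.3 / (6.022 × 10²³ × 6.352 × 10^-23) = 7.432 g/cm³.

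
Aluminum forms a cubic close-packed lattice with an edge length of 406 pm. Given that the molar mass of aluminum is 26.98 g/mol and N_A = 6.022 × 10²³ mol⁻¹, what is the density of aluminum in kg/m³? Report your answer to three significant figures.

2680 kg/m³

An FCC unit cell contains Z = 4 atoms.
Cell volume: a³ = (406 pm)³ = (4.060 × 10^-8 cm)³ = 6.692 × 10^-23 cm³.
ρ = Z·M/(N_A·a³) = 4 × 26.98 / (6.022 × 10²³ × 6.692 × 10^-23) = 2.678 g/cm³ = 2680 kg/m³.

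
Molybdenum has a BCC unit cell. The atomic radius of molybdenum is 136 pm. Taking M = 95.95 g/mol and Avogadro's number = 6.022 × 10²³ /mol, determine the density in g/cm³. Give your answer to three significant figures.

10.3 g/cm³

In a BCC lattice, atoms touch along the body diagonal, so √3·a = 4r, giving a = 314.1 pm = 3.141 × 10^-8 cm.
With Z = 2, ρ = Z·M/(N_A·a³) = 2 × 95.95 / (6.022 × 10²³ × 3.098 × 10^-23) = 10.29 g/cm³.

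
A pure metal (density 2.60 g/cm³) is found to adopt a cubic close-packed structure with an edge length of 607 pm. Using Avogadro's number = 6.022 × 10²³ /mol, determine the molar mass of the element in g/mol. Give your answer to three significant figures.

An FCC cell has Z = 4 atoms; a = 6.070 × 10^-8 cm.
M = ρ·N_A·a³/Z = 2.60 × 6.022 × 10²³ × 2.236 × 10^-22 / 4 = 87.5 g/mol.

87.5 g/mol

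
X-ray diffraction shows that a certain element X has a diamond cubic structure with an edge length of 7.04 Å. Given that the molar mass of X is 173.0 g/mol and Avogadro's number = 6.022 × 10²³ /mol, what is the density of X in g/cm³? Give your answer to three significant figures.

A diamond cubic unit cell contains Z = 8 atoms.
Cell volume: a³ = (7.04 Å)³ = (7.040 × 10^-8 cm)³ = 3.489 × 10^-22 cm³.
ρ = Z·M/(N_A·a³) = 8 × 173.0 / (6.022 × 10²³ × 3.489 × 10^-22) = 6.587 g/cm³.

6.59 g/cm³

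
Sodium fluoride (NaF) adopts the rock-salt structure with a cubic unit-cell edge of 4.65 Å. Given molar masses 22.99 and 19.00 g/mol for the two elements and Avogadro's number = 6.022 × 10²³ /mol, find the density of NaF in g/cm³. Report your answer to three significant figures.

The rock-salt structure contains Z = 4 formula units per cell; M(NaF) = 22.99 + 19.00 = 41.99 g/mol.
a³ = (4.650 × 10^-8 cm)³ = 1.005 × 10^-22 cm³.
ρ = 4 × 41.99 / (6.022 × 10²³ × 1.005 × 10^-22) = 2.774 g/cm³.

2.77 g/cm³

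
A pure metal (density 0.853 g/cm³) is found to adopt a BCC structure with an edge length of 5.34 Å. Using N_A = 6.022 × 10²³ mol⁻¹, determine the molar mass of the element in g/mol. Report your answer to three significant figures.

A BCC cell has Z = 2 atoms; a = 5.340 × 10^-8 cm.
M = ρ·N_A·a³/Z = 0.853 × 6.022 × 10²³ × 1.523 × 10^-22 / 2 = 39.1 g/mol.

39.1 g/mol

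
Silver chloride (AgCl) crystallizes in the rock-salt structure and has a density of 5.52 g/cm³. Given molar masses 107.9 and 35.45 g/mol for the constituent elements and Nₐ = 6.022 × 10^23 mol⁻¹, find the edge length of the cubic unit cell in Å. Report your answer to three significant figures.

M(AgCl) = 143.35 g/mol; Z = 4 formula units per cell.
a³ = Z·M/(N_A·ρ) = 4 × 143.35 / (6.022 × 10²³ × 5.52) = 1.725 × 10^-22 cm³, so a = 5.567 × 10^-8 cm = 5.57 Å.

5.57 Å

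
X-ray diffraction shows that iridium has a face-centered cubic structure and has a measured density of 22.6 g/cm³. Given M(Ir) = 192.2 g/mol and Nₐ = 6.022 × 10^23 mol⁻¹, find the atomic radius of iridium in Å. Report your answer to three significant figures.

For an FCC cell (Z = 4), a³ = Z·M/(N_A·ρ) = 4 × 192.2 / (6.022 × 10²³ × 22.60) = 5.649 × 10^-23 cm³, so a = 3.837 × 10^-8 cm = 3.837 Å.
Atoms touch along the face diagonal, so √2·a = 4r, so r = 0.3536 × a = 1.36 Å.

1.36 Å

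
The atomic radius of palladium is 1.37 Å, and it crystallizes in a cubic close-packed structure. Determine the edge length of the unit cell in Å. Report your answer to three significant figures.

In an FCC lattice, atoms touch along the face diagonal, so √2·a = 4r.
a = 4r/√2 = 4 × 1.37 / 1.4142 = 3.87 Å.

3.87 Å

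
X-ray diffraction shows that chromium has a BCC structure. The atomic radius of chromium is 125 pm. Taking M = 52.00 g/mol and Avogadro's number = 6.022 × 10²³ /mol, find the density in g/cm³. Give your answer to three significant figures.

In a BCC lattice, atoms touch along the body diagonal, so √3·a = 4r, giving a = 288.7 pm = 2.887 × 10^-8 cm.
With Z = 2, ρ = Z·M/(N_A·a³) = 2 × 52.00 / (6.022 × 10²³ × 2.406 × 10^-23) = 7.179 g/cm³.

7.18 g/cm³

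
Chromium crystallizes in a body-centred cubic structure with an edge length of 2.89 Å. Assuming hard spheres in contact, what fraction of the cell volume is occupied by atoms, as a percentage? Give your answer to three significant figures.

68.0%

In a BCC lattice atoms touch along the body diagonal, so √3·a = 4r, so r = 0.4330a = 1.251 Å.
Packing fraction = Z·(4/3)πr³ / a³ = 2 × (4/3)π × (1.251)³ / (2.89)³ = 0.6802 = 68.0%.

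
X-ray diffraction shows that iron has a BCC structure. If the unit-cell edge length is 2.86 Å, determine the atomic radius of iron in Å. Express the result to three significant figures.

In a BCC lattice, atoms touch along the body diagonal, so √3·a = 4r.
r = √3·a/4 = 1.7321 × 2.86 / 4 = 1.24 Å.

1.24 Å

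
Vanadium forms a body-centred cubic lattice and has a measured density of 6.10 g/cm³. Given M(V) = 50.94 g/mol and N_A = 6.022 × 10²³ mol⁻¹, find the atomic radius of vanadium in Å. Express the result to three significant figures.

For a BCC cell (Z = 2), a³ = Z·M/(N_A·ρ) = 2 × 50.94 / (6.022 × 10²³ × 6.100) = 2.773 × 10^-23 cm³, so a = 3.027 × 10^-8 cm = 3.027 Å.
Atoms touch along the body diagonal, so √3·a = 4r, so r = 0.4330 × a = 1.31 Å.

1.31 Å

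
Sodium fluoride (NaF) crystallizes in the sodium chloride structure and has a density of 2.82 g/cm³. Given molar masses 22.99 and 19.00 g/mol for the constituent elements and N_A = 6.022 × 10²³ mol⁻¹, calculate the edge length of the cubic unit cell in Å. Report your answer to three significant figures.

4.62 Å

M(NaF) = 41.99 g/mol; Z = 4 formula units per cell.
a³ = Z·M/(N_A·ρ) = 4 × 41.99 / (6.022 × 10²³ × 2.82) = 9.890 × 10^-23 cm³, so a = 4.625 × 10^-8 cm = 4.62 Å.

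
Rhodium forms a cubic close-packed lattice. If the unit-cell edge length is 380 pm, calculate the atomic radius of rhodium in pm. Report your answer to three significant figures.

In an FCC lattice, atoms touch along the face diagonal, so √2·a = 4r.
r = √2·a/4 = 1.4142 × 380 / 4 = 134 pm.

134 pm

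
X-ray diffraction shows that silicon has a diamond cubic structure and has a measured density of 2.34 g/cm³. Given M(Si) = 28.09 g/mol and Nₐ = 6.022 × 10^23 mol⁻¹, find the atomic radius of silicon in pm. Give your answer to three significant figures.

117 pm

For a diamond cubic cell (Z = 8), a³ = Z·M/(N_A·ρ) = 8 × 28.09 / (6.022 × 10²³ × 2.340) = 1.595 × 10^-22 cm³, so a = 5.423 × 10^-8 cm = 542.3 pm.
Nearest neighbors lie along the body diagonal with √3·a = 8r, so r = 0.2165 × a = 117 pm.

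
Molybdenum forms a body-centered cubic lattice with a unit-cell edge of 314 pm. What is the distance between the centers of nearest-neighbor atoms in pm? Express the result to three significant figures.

In a BCC structure, atoms touch along the body diagonal, so √3·a = 4r; the nearest-neighbor distance equals 2r = 0.8660·a.
d = 0.8660 × 314 = 272 pm.

272 pm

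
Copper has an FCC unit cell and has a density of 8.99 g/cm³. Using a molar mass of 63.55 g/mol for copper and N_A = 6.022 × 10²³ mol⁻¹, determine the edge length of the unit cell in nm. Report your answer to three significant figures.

0.361 nm

With Z = 4 atoms per FCC cell, a³ = Z·M/(N_A·ρ) = 4 × 63.55 / (6.022 × 10²³ × 8.990 g/cm³) = 4.695 × 10^-23 cm³.
a = (4.695 × 10^-23)^(1/3) = 3.608 × 10^-8 cm = 0.361 nm.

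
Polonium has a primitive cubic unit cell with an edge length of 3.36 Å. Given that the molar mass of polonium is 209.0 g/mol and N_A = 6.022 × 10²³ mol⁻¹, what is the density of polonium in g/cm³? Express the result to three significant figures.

A simple cubic unit cell contains Z = 1 atom.
Cell volume: a³ = (3.36 Å)³ = (3.360 × 10^-8 cm)³ = 3.793 × 10^-23 cm³.
ρ = Z·M/(N_A·a³) = 1 × 209.0 / (6.022 × 10²³ × 3.793 × 10^-23) = 9.149 g/cm³.

9.15 g/cm³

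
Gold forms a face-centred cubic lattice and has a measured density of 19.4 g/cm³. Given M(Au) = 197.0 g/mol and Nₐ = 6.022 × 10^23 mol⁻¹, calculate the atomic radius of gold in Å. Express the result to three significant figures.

1.44 Å

For an FCC cell (Z = 4), a³ = Z·M/(N_A·ρ) = 4 × 197.0 / (6.022 × 10²³ × 19.40) = 6.745 × 10^-23 cm³, so a = 4.071 × 10^-8 cm = 4.071 Å.
Atoms touch along the face diagonal, so √2·a = 4r, so r = 0.3536 × a = 1.44 Å.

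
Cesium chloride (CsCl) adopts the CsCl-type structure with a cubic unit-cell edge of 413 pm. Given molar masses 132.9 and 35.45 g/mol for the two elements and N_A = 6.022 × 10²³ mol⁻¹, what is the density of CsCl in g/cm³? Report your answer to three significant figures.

The CsCl-type structure contains Z = 1 formula unit per cell; M(CsCl) = 132.9 + 35.45 = 168.35 g/mol.
a³ = (4.130 × 10^-8 cm)³ = 7.044 × 10^-23 cm³.
ρ = 1 × 168.35 / (6.022 × 10²³ × 7.044 × 10^-23) = 3.968 g/cm³.

3.97 g/cm³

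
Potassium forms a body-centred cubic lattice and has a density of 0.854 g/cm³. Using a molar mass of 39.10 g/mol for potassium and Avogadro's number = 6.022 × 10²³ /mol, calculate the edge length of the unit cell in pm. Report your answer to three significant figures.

534 pm

With Z = 2 atoms per BCC cell, a³ = Z·M/(N_A·ρ) = 2 × 39.10 / (6.022 × 10²³ × 0.8540 g/cm³) = 1.521 × 10^-22 cm³.
a = (1.521 × 10^-22)^(1/3) = 5.337 × 10^-8 cm = 534 pm.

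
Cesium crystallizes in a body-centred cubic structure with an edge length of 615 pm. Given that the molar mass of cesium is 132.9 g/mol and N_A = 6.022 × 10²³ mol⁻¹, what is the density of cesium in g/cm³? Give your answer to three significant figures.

A BCC unit cell contains Z = 2 atoms.
Cell volume: a³ = (615 pm)³ = (6.150 × 10^-8 cm)³ = 2.326 × 10^-22 cm³.
ρ = Z·M/(N_A·a³) = 2 × 132.9 / (6.022 × 10²³ × 2.326 × 10^-22) = 1.898 g/cm³.

1.90 g/cm³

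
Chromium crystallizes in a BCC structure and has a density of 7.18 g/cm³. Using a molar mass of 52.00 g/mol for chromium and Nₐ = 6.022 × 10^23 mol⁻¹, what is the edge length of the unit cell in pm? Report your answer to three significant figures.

With Z = 2 atoms per BCC cell, a³ = Z·M/(N_A·ρ) = 2 × 52.00 / (6.022 × 10²³ × 7.180 g/cm³) = 2.405 × 10^-23 cm³.
a = (2.405 × 10^-23)^(1/3) = 2.887 × 10^-8 cm = 289 pm.

289 pm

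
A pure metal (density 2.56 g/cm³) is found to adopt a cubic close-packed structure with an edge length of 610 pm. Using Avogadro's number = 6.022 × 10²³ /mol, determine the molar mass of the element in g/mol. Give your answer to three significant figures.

87.5 g/mol

An FCC cell has Z = 4 atoms; a = 6.100 × 10^-8 cm.
M = ρ·N_A·a³/Z = 2.56 × 6.022 × 10²³ × 2.270 × 10^-22 / 4 = 87.5 g/mol.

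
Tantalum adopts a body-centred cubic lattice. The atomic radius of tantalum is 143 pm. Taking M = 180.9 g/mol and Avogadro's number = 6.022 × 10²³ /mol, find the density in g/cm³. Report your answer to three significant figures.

In a BCC lattice, atoms touch along the body diagonal, so √3·a = 4r, giving a = 330.2 pm = 3.302 × 10^-8 cm.
With Z = 2, ρ = Z·M/(N_A·a³) = 2 × 180.9 / (6.022 × 10²³ × 3.602 × 10^-23) = 16.68 g/cm³.

16.7 g/cm³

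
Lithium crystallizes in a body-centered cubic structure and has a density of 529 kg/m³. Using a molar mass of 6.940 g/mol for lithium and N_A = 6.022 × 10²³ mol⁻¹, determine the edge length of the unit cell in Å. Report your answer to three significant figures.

With Z = 2 atoms per BCC cell, a³ = Z·M/(N_A·ρ) = 2 × 6.940 / (6.022 × 10²³ × 0.5290 g/cm³) = 4.357 × 10^-23 cm³.
a = (4.357 × 10^-23)^(1/3) = 3.519 × 10^-8 cm = 3.52 Å.

3.52 Å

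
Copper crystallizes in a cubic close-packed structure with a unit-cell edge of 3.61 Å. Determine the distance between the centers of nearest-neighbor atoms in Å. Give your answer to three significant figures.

In an FCC structure, atoms touch along the face diagonal, so √2·a = 4r; the nearest-neighbor distance equals 2r = 0.7071·a.
d = 0.7071 × 3.61 = 2.55 Å.

2.55 Å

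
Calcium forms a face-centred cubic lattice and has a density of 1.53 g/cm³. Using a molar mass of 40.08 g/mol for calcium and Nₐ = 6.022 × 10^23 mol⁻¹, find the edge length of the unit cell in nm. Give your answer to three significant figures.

0.558 nm

With Z = 4 atoms per FCC cell, a³ = Z·M/(N_A·ρ) = 4 × 40.08 / (6.022 × 10²³ × 1.530 g/cm³) = 1.740 × 10^-22 cm³.
a = (1.740 × 10^-22)^(1/3) = 5.583 × 10^-8 cm = 0.558 nm.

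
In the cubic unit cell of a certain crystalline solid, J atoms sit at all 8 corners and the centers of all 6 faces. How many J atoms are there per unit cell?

Corner atoms are shared by 8 cells (1/8 each), face atoms by 2 (1/2 each).
Net atoms = 8 × 1/8 + 6 × 1/2 = 1 + 3 = 4.

4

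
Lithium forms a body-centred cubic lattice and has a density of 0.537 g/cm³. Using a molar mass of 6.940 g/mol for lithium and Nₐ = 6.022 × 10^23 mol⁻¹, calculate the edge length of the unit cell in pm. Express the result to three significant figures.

With Z = 2 atoms per BCC cell, a³ = Z·M/(N_A·ρ) = 2 × 6.940 / (6.022 × 10²³ × 0.5370 g/cm³) = 4.292 × 10^-23 cm³.
a = (4.292 × 10^-23)^(1/3) = 3.501 × 10^-8 cm = 350 pm.

350 pm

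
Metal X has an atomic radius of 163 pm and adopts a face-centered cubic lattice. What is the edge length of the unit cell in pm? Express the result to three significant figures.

461 pm

In an FCC lattice, atoms touch along the face diagonal, so √2·a = 4r.
a = 4r/√2 = 4 × 163 / 1.4142 = 461 pm.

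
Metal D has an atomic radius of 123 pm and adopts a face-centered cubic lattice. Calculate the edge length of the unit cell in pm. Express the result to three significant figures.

In an FCC lattice, atoms touch along the face diagonal, so √2·a = 4r.
a = 4r/√2 = 4 × 123 / 1.4142 = 348 pm.

348 pm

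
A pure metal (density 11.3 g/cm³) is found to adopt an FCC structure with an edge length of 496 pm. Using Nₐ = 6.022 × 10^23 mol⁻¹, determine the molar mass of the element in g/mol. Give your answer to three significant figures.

208 g/mol

An FCC cell has Z = 4 atoms; a = 4.960 × 10^-8 cm.
M = ρ·N_A·a³/Z = 11.3 × 6.022 × 10²³ × 1.220 × 10^-22 / 4 = 208 g/mol.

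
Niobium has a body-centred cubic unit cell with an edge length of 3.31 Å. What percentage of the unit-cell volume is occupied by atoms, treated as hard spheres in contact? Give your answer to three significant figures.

68.0%

In a BCC lattice atoms touch along the body diagonal, so √3·a = 4r, so r = 0.4330a = 1.433 Å.
Packing fraction = Z·(4/3)πr³ / a³ = 2 × (4/3)π × (1.433)³ / (3.31)³ = 0.6802 = 68.0%.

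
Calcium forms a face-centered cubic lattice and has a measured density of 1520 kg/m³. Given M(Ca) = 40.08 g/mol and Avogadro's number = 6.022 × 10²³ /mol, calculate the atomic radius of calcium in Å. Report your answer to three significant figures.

For an FCC cell (Z = 4), a³ = Z·M/(N_A·ρ) = 4 × 40.08 / (6.022 × 10²³ × 1.520) = 1.751 × 10^-22 cm³, so a = 5.595 × 10^-8 cm = 5.595 Å.
Atoms touch along the face diagonal, so √2·a = 4r, so r = 0.3536 × a = 1.98 Å.

1.98 Å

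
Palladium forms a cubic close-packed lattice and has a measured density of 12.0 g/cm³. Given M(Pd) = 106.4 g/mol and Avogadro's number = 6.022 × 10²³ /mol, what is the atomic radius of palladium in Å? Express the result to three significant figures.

For an FCC cell (Z = 4), a³ = Z·M/(N_A·ρ) = 4 × 106.4 / (6.022 × 10²³ × 12.00) = 5.890 × 10^-23 cm³, so a = 3.891 × 10^-8 cm = 3.891 Å.
Atoms touch along the face diagonal, so √2·a = 4r, so r = 0.3536 × a = 1.38 Å.

1.38 Å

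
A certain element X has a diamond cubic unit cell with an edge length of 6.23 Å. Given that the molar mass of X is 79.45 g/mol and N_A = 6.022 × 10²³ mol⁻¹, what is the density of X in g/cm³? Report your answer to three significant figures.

A diamond cubic unit cell contains Z = 8 atoms.
Cell volume: a³ = (6.23 Å)³ = (6.230 × 10^-8 cm)³ = 2.418 × 10^-22 cm³.
ρ = Z·M/(N_A·a³) = 8 × 79.45 / (6.022 × 10²³ × 2.418 × 10^-22) = 4.365 g/cm³.

4.36 g/cm³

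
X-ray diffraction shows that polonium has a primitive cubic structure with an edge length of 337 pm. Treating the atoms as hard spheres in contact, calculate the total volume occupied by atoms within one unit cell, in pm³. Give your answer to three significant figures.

In a simple cubic lattice atoms touch along the cell edge, so a = 2r, so r = 0.5000a = 168.5 pm.
V_atoms = Z × (4/3)πr³ = 1 × (4/3)π × (168.5)³ = 2.00 × 10^7 pm³.

2.00 × 10^7 pm³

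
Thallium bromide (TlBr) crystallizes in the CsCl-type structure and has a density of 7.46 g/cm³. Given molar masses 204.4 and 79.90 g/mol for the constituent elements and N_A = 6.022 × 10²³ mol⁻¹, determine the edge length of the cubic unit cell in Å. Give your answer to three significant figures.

3.99 Å

M(TlBr) = 284.3 g/mol; Z = 1 formula unit per cell.
a³ = Z·M/(N_A·ρ) = 1 × 284.3 / (6.022 × 10²³ × 7.46) = 6.328 × 10^-23 cm³, so a = 3.985 × 10^-8 cm = 3.99 Å.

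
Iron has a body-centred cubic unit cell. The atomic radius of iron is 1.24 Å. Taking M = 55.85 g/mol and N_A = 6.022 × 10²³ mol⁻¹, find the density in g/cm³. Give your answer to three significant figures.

7.90 g/cm³

In a BCC lattice, atoms touch along the body diagonal, so √3·a = 4r, giving a = 2.864 Å = 2.864 × 10^-8 cm.
With Z = 2, ρ = Z·M/(N_A·a³) = 2 × 55.85 / (6.022 × 10²³ × 2.348 × 10^-23) = 7.899 g/cm³.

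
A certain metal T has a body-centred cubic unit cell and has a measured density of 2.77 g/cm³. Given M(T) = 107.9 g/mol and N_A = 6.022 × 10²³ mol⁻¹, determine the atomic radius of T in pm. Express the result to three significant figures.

219 pm

For a BCC cell (Z = 2), a³ = Z·M/(N_A·ρ) = 2 × 107.9 / (6.022 × 10²³ × 2.770) = 1.294 × 10^-22 cm³, so a = 5.058 × 10^-8 cm = 505.8 pm.
Atoms touch along the body diagonal, so √3·a = 4r, so r = 0.4330 × a = 219 pm.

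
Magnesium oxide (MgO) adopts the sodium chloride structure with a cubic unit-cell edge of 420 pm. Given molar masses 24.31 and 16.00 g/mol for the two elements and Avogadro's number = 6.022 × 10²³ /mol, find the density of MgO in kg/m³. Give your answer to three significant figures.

3610 kg/m³

The sodium chloride structure contains Z = 4 formula units per cell; M(MgO) = 24.31 + 16.00 = 40.31 g/mol.
a³ = (4.200 × 10^-8 cm)³ = 7.409 × 10^-23 cm³.
ρ = 4 × 40.31 / (6.022 × 10²³ × 7.409 × 10^-23) = 3.614 g/cm³ = 3610 kg/m³.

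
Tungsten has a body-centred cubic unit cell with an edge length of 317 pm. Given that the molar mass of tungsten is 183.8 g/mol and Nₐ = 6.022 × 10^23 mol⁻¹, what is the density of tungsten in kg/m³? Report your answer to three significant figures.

19200 kg/m³

A BCC unit cell contains Z = 2 atoms.
Cell volume: a³ = (317 pm)³ = (3.170 × 10^-8 cm)³ = 3.186 × 10^-23 cm³.
ρ = Z·M/(N_A·a³) = 2 × 183.8 / (6.022 × 10²³ × 3.186 × 10^-23) = 19.16 g/cm³ = 19200 kg/m³.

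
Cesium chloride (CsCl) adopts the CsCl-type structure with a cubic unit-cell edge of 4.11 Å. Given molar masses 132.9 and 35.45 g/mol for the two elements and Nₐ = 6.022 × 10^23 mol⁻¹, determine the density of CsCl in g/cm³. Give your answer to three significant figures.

The CsCl-type structure contains Z = 1 formula unit per cell; M(CsCl) = 132.9 + 35.45 = 168.35 g/mol.
a³ = (4.110 × 10^-8 cm)³ = 6.943 × 10^-23 cm³.
ρ = 1 × 168.35 / (6.022 × 10²³ × 6.943 × 10^-23) = 4.027 g/cm³.

4.03 g/cm³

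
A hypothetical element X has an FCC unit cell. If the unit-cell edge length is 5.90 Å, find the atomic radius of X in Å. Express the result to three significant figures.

In an FCC lattice, atoms touch along the face diagonal, so √2·a = 4r.
r = √2·a/4 = 1.4142 × 5.90 / 4 = 2.09 Å.

2.09 Å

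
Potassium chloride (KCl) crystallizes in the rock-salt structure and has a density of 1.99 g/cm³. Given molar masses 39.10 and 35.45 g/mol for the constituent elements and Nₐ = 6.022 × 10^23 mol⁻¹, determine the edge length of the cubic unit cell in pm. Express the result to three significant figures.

M(KCl) = 74.55 g/mol; Z = 4 formula units per cell.
a³ = Z·M/(N_A·ρ) = 4 × 74.55 / (6.022 × 10²³ × 1.99) = 2.488 × 10^-22 cm³, so a = 6.290 × 10^-8 cm = 629 pm.

629 pm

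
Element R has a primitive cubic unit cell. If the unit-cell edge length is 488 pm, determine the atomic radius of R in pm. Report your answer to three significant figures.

In a simple cubic lattice, atoms touch along the cell edge, so a = 2r.
r = a/2 = 488/2 = 244 pm.

244 pm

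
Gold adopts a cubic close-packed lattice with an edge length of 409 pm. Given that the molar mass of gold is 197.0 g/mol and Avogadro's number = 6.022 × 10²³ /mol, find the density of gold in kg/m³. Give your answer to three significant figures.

An FCC unit cell contains Z = 4 atoms.
Cell volume: a³ = (409 pm)³ = (4.090 × 10^-8 cm)³ = 6.842 × 10^-23 cm³.
ρ = Z·M/(N_A·a³) = 4 × 197.0 / (6.022 × 10²³ × 6.842 × 10^-23) = 19.13 g/cm³ = 19100 kg/m³.

19100 kg/m³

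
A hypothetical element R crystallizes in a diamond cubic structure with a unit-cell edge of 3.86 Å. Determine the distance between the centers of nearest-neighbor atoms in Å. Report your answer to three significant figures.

In a diamond cubic structure, nearest neighbors lie along the body diagonal with √3·a = 8r; the nearest-neighbor distance equals 2r = 0.4330·a.
d = 0.4330 × 3.86 = 1.67 Å.

1.67 Å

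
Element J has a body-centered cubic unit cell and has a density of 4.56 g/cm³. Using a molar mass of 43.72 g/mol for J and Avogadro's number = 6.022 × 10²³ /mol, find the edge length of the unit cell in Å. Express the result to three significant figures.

With Z = 2 atoms per BCC cell, a³ = Z·M/(N_A·ρ) = 2 × 43.72 / (6.022 × 10²³ × 4.560 g/cm³) = 3.184 × 10^-23 cm³.
a = (3.184 × 10^-23)^(1/3) = 3.170 × 10^-8 cm = 3.17 Å.

3.17 Å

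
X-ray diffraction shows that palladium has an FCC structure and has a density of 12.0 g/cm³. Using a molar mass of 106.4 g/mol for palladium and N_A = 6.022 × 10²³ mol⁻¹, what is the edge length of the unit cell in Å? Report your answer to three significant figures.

With Z = 4 atoms per FCC cell, a³ = Z·M/(N_A·ρ) = 4 × 106.4 / (6.022 × 10²³ × 12.00 g/cm³) = 5.890 × 10^-23 cm³.
a = (5.890 × 10^-23)^(1/3) = 3.891 × 10^-8 cm = 3.89 Å.

3.89 Å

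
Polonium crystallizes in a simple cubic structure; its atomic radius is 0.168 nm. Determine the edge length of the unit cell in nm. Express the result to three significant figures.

0.336 nm

In a simple cubic lattice, atoms touch along the cell edge, so a = 2r.
a = 2r = 2 × 0.168 = 0.336 nm.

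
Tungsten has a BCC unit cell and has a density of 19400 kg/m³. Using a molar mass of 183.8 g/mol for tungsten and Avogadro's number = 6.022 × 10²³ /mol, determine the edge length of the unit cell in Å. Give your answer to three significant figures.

With Z = 2 atoms per BCC cell, a³ = Z·M/(N_A·ρ) = 2 × 183.8 / (6.022 × 10²³ × 19.40 g/cm³) = 3.147 × 10^-23 cm³.
a = (3.147 × 10^-23)^(1/3) = 3.157 × 10^-8 cm = 3.16 Å.

3.16 Å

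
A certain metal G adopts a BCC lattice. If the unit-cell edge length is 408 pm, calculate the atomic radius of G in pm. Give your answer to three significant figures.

In a BCC lattice, atoms touch along the body diagonal, so √3·a = 4r.
r = √3·a/4 = 1.7321 × 408 / 4 = 177 pm.

177 pm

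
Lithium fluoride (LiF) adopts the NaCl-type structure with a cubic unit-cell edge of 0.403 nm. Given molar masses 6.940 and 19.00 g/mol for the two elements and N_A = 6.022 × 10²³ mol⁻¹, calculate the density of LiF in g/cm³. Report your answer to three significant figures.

The NaCl-type structure contains Z = 4 formula units per cell; M(LiF) = 6.940 + 19.00 = 25.94 g/mol.
a³ = (4.030 × 10^-8 cm)³ = 6.545 × 10^-23 cm³.
ρ = 4 × 25.94 / (6.022 × 10²³ × 6.545 × 10^-23) = 2.633 g/cm³.

2.63 g/cm³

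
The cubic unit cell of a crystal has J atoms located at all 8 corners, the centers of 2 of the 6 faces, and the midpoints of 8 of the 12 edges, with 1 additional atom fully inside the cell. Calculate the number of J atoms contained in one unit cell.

5

Corner atoms are shared by 8 cells (1/8 each), face atoms by 2 (1/2 each), edge atoms by 4 (1/4 each), interior atoms are unshared.
Net atoms = 8 × 1/8 + 2 × 1/2 + 8 × 1/4 + 1 = 1 + 1 + 2 + 1 = 5.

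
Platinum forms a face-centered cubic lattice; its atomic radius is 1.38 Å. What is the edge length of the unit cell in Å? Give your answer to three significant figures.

3.90 Å

In an FCC lattice, atoms touch along the face diagonal, so √2·a = 4r.
a = 4r/√2 = 4 × 1.38 / 1.4142 = 3.90 Å.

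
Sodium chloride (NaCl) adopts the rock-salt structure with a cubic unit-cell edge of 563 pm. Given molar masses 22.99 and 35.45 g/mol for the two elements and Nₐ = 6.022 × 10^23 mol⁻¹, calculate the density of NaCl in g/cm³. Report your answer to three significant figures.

The rock-salt structure contains Z = 4 formula units per cell; M(NaCl) = 22.99 + 35.45 = 58.44 g/mol.
a³ = (5.630 × 10^-8 cm)³ = 1.785 × 10^-22 cm³.
ρ = 4 × 58.44 / (6.022 × 10²³ × 1.785 × 10^-22) = 2.175 g/cm³.

2.18 g/cm³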